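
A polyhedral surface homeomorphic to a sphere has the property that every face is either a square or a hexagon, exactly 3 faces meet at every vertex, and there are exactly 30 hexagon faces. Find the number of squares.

6

Let x be the number of squares; then F = 30 + x.
Edge–face incidences: 2E = 6·30 + 4·x = 180 + 4x.
Every vertex has degree 3, so 3V = 2E.
Euler: V − E + F = 2 ⇒ (2E)/3 − E + (30 + x) = 2.
Multiply by 6: 2·(2E) − 3·(2E) + 6·(30 + x) = 12, i.e. 180 + 6x − (180 + 4x) = 12.
Collecting terms: 2x = 12, so x = 6.
Then 2E = 180 + 4·6 = 204, so E = 102, V = 2E/3 = 68, F = 30 + 6 = 36.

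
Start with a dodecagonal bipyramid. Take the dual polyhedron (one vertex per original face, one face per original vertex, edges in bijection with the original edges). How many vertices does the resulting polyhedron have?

The base solid has V = 14, E = 36, F = 24.
The dual swaps V and F and preserves E: V′ = F = 24, E′ = E = 36, F′ = V = 14.

24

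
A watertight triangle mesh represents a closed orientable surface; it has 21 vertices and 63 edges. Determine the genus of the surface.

Every face is a triangle and each edge borders two faces, so 3F = 2·63, giving F = 42.
χ = V − E + F = 21 − 63 + 42 = 0.
For a closed orientable surface χ = 2 − 2g, so g = (2 − (0))/2 = 1.

1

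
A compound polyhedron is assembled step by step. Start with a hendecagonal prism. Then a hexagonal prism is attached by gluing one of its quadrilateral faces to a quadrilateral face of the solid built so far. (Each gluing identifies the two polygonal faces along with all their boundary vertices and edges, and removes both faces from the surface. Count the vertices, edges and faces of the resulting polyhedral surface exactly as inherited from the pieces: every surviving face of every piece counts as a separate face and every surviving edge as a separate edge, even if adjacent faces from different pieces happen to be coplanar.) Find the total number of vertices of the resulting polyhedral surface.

30

A hendecagonal prism: V=22, E=33, F=13.
Attach a hexagonal prism (V=12, E=18, F=8) along a 4-gon: merge 4 vertices and 4 edges, delete both glued faces → V=30, E=47, F=19.
Check: V − E + F = 30 − 47 + 19 = 2.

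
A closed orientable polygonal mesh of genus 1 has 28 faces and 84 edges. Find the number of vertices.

For a closed orientable surface of genus 1, χ = 2 − 2·1 = 0.
V = 0 + E − F = 0 + 84 − 28 = 56.

56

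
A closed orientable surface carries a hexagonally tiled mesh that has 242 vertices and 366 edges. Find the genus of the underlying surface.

Every face is a hexagon and each edge borders two faces, so 6F = 2·366, giving F = 122.
χ = V − E + F = 242 − 366 + 122 = -2.
For a closed orientable surface χ = 2 − 2g, so g = (2 − (-2))/2 = 2.

2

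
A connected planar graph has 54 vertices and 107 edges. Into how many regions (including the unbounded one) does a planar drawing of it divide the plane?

55

Euler's formula for a connected plane graph: V − E + F = 2, so F = 2 − 54 + 107 = 55.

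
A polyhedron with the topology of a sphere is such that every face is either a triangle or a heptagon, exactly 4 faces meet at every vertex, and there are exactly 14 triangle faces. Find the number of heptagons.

2

Let x be the number of heptagons; then F = 14 + x.
Edge–face incidences: 2E = 3·14 + 7·x = 42 + 7x.
Every vertex has degree 4, so 4V = 2E.
Euler: V − E + F = 2 ⇒ (2E)/4 − E + (14 + x) = 2.
Multiply by 8: 2·(2E) − 4·(2E) + 8·(14 + x) = 16, i.e. 112 + 8x − 2·(42 + 7x) = 16.
Collecting terms: −6x + 28 = 16, so −6x = −12, so x = 2.
Then 2E = 42 + 7·2 = 56, so E = 28, V = 2E/4 = 14, F = 14 + 2 = 16.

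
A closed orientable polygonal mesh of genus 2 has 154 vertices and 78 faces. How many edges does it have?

234

For a closed orientable surface of genus 2, χ = 2 − 2·2 = -2.
E = V + F − (-2) = 154 + 78 − (-2) = 234.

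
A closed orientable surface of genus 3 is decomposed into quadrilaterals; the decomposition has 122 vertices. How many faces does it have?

126

χ = 2 − 2·3 = -4, and every face is a square so 4F = 2E.
V − E + F = -4 with E = 4F/2 gives 122 − (4/2 − 1)·F = -4, so F = 126 and E = 252.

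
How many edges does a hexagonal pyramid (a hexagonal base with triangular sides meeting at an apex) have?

A pyramid on an n-gon base has one n-gon and n triangles: V = 6 + 1 = 7, E = 2·6 = 12, F = 6 + 1 = 7.
Check: V − E + F = 7 − 12 + 7 = 2.

12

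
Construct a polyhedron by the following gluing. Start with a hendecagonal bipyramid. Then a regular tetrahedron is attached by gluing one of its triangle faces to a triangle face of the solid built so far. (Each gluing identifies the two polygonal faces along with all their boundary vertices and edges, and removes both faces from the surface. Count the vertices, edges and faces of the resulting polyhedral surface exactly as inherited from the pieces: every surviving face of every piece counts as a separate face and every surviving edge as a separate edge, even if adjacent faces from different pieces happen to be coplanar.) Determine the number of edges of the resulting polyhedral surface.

A hendecagonal bipyramid: V=13, E=33, F=22.
Attach a regular tetrahedron (V=4, E=6, F=4) along a 3-gon: merge 3 vertices and 3 edges, delete both glued faces → V=14, E=36, F=24.
Check: V − E + F = 14 − 36 + 24 = 2.

36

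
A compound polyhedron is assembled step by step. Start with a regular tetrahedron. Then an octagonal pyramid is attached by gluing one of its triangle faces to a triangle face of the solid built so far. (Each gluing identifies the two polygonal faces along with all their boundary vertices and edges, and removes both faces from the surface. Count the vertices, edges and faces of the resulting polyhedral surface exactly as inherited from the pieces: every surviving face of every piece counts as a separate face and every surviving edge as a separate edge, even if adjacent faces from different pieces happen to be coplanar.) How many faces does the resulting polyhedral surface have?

11

A regular tetrahedron: V=4, E=6, F=4.
Attach an octagonal pyramid (V=9, E=16, F=9) along a 3-gon: merge 3 vertices and 3 edges, delete both glued faces → V=10, E=19, F=11.
Check: V − E + F = 10 − 19 + 11 = 2.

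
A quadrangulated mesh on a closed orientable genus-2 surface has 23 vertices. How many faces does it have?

25

χ = 2 − 2·2 = -2, and every face is a square so 4F = 2E.
V − E + F = -2 with E = 4F/2 gives 23 − (4/2 − 1)·F = -2, so F = 25 and E = 50.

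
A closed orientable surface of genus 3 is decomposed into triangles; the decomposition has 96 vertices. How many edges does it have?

300

χ = 2 − 2·3 = -4, and every face is a triangle so 3F = 2E.
V − E + F = -4 with E = 3F/2 gives 96 − (3/2 − 1)·F = -4, so F = 200 and E = 300.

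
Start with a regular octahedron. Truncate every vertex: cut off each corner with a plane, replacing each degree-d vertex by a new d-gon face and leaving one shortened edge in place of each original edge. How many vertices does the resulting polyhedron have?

The base solid has V = 6, E = 12, F = 8.
Truncation replaces each original edge-end by a new vertex, so V′ = 2E = 24.
Each original edge survives, and each old vertex of degree d contributes d new edges; summing degrees gives Σd = 2E, so E′ = E + 2E = 3E = 36.
Each original face survives and each original vertex becomes one new face: F′ = F + V = 14.

24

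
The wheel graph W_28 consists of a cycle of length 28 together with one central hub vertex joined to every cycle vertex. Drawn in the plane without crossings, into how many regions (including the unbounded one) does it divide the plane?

29

W_28 has V = 28 + 1 = 29 vertices and E = 2·28 = 56 edges.
By Euler's formula F = 2 − V + E = 2 − 29 + 56 = 29.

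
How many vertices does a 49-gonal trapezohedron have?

100

The n-trapezohedron (dual of the n-antiprism) has V = 2·49 + 2 = 100, E = 4·49 = 196, F = 2·49 = 98.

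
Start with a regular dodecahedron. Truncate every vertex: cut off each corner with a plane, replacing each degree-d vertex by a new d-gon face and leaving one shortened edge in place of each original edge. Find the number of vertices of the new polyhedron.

The base solid has V = 20, E = 30, F = 12.
Truncation replaces each original edge-end by a new vertex, so V′ = 2E = 60.
Each original edge survives, and each old vertex of degree d contributes d new edges; summing degrees gives Σd = 2E, so E′ = E + 2E = 3E = 90.
Each original face survives and each original vertex becomes one new face: F′ = F + V = 32.

60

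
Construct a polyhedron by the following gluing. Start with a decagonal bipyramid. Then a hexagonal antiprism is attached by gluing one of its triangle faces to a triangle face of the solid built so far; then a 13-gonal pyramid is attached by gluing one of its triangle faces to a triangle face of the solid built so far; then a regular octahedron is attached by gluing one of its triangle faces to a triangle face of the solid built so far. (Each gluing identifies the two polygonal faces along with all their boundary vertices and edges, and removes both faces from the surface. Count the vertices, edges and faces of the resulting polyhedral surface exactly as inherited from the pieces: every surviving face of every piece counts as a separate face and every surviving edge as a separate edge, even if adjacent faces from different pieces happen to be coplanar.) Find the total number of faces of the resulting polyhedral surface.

50

A decagonal bipyramid: V=12, E=30, F=20.
Attach a hexagonal antiprism (V=12, E=24, F=14) along a 3-gon: merge 3 vertices and 3 edges, delete both glued faces → V=21, E=51, F=32.
Attach a 13-gonal pyramid (V=14, E=26, F=14) along a 3-gon: merge 3 vertices and 3 edges, delete both glued faces → V=32, E=74, F=44.
Attach a regular octahedron (V=6, E=12, F=8) along a 3-gon: merge 3 vertices and 3 edges, delete both glued faces → V=35, E=83, F=50.
Check: V − E + F = 35 − 83 + 50 = 2.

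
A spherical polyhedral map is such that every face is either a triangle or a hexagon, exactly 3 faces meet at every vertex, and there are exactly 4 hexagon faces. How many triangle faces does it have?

Let x be the number of triangles; then F = 4 + x.
Edge–face incidences: 2E = 6·4 + 3·x = 24 + 3x.
Every vertex has degree 3, so 3V = 2E.
Euler: V − E + F = 2 ⇒ (2E)/3 − E + (4 + x) = 2.
Multiply by 6: 2·(2E) − 3·(2E) + 6·(4 + x) = 12, i.e. 24 + 6x − (24 + 3x) = 12.
Collecting terms: 3x = 12, so x = 4.
Then 2E = 24 + 3·4 = 36, so E = 18, V = 2E/3 = 12, F = 4 + 4 = 8.

4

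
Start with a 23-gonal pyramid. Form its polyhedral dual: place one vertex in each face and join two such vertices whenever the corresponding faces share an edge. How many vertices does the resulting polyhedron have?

The base solid has V = 24, E = 46, F = 24.
The dual swaps V and F and preserves E: V′ = F = 24, E′ = E = 46, F′ = V = 24.

24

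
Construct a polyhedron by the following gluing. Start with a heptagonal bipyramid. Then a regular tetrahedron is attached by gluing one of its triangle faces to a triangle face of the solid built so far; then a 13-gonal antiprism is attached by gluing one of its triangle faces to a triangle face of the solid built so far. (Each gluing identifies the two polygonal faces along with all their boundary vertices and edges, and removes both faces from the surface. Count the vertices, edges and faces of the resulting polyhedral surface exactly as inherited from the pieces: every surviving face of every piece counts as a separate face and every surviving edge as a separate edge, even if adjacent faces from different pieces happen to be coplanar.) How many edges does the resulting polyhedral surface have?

A heptagonal bipyramid: V=9, E=21, F=14.
Attach a regular tetrahedron (V=4, E=6, F=4) along a 3-gon: merge 3 vertices and 3 edges, delete both glued faces → V=10, E=24, F=16.
Attach a 13-gonal antiprism (V=26, E=52, F=28) along a 3-gon: merge 3 vertices and 3 edges, delete both glued faces → V=33, E=73, F=42.
Check: V − E + F = 33 − 73 + 42 = 2.

73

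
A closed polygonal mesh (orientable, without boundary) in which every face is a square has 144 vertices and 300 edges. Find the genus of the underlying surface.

4

Every face is a square and each edge borders two faces, so 4F = 2·300, giving F = 150.
χ = V − E + F = 144 − 300 + 150 = -6.
For a closed orientable surface χ = 2 − 2g, so g = (2 − (-6))/2 = 4.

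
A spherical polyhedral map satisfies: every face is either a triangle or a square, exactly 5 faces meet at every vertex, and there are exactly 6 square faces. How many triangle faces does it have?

Let x be the number of triangles; then F = 6 + x.
Edge–face incidences: 2E = 4·6 + 3·x = 24 + 3x.
Every vertex has degree 5, so 5V = 2E.
Euler: V − E + F = 2 ⇒ (2E)/5 − E + (6 + x) = 2.
Multiply by 10: 2·(2E) − 5·(2E) + 10·(6 + x) = 20, i.e. 60 + 10x − 3·(24 + 3x) = 20.
Collecting terms: x − 12 = 20, so x = 32.
Then 2E = 24 + 3·32 = 120, so E = 60, V = 2E/5 = 24, F = 6 + 32 = 38.

32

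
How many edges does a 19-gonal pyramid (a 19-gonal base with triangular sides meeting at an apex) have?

38

A pyramid on an n-gon base has one n-gon and n triangles: V = 19 + 1 = 20, E = 2·19 = 38, F = 19 + 1 = 20.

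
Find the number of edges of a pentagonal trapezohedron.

The n-trapezohedron (dual of the n-antiprism) has V = 2·5 + 2 = 12, E = 4·5 = 20, F = 2·5 = 10.

20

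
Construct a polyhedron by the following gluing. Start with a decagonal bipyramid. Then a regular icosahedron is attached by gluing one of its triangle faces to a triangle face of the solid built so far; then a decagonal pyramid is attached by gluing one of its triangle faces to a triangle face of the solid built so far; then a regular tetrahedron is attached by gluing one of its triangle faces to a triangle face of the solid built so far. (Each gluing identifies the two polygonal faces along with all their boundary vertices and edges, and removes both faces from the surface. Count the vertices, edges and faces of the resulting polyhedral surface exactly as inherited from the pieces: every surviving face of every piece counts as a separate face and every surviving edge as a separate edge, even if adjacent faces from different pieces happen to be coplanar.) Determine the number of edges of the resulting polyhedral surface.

77

A decagonal bipyramid: V=12, E=30, F=20.
Attach a regular icosahedron (V=12, E=30, F=20) along a 3-gon: merge 3 vertices and 3 edges, delete both glued faces → V=21, E=57, F=38.
Attach a decagonal pyramid (V=11, E=20, F=11) along a 3-gon: merge 3 vertices and 3 edges, delete both glued faces → V=29, E=74, F=47.
Attach a regular tetrahedron (V=4, E=6, F=4) along a 3-gon: merge 3 vertices and 3 edges, delete both glued faces → V=30, E=77, F=49.
Check: V − E + F = 30 − 77 + 49 = 2.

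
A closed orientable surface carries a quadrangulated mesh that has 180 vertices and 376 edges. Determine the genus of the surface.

5

Every face is a square and each edge borders two faces, so 4F = 2·376, giving F = 188.
χ = V − E + F = 180 − 376 + 188 = -8.
For a closed orientable surface χ = 2 − 2g, so g = (2 − (-8))/2 = 5.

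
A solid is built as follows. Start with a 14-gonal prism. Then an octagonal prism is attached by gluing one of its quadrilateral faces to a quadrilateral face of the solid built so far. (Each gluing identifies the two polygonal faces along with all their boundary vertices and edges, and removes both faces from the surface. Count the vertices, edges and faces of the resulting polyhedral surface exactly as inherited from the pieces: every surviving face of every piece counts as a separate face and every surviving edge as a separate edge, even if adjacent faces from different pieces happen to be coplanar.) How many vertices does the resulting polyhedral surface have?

40

A 14-gonal prism: V=28, E=42, F=16.
Attach an octagonal prism (V=16, E=24, F=10) along a 4-gon: merge 4 vertices and 4 edges, delete both glued faces → V=40, E=62, F=24.
Check: V − E + F = 40 − 62 + 24 = 2.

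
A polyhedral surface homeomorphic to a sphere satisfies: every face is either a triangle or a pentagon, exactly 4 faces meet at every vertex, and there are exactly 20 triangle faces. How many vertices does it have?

Let x be the number of pentagons; then F = 20 + x.
Edge–face incidences: 2E = 3·20 + 5·x = 60 + 5x.
Every vertex has degree 4, so 4V = 2E.
Euler: V − E + F = 2 ⇒ (2E)/4 − E + (20 + x) = 2.
Multiply by 8: 2·(2E) − 4·(2E) + 8·(20 + x) = 16, i.e. 160 + 8x − 2·(60 + 5x) = 16.
Collecting terms: −2x + 40 = 16, so −2x = −24, so x = 12.
Then 2E = 60 + 5·12 = 120, so E = 60, V = 2E/4 = 30, F = 20 + 12 = 32.

30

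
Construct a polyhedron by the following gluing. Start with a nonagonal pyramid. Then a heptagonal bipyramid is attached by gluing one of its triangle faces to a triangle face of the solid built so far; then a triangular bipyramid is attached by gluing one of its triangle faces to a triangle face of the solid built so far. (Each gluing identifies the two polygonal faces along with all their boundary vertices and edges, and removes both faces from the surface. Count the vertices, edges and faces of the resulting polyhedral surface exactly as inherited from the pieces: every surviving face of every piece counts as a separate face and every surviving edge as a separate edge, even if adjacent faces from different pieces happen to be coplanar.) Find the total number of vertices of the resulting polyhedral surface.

18

A nonagonal pyramid: V=10, E=18, F=10.
Attach a heptagonal bipyramid (V=9, E=21, F=14) along a 3-gon: merge 3 vertices and 3 edges, delete both glued faces → V=16, E=36, F=22.
Attach a triangular bipyramid (V=5, E=9, F=6) along a 3-gon: merge 3 vertices and 3 edges, delete both glued faces → V=18, E=42, F=26.
Check: V − E + F = 18 − 42 + 26 = 2.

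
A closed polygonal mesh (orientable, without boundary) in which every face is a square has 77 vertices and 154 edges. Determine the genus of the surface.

1

Every face is a square and each edge borders two faces, so 4F = 2·154, giving F = 77.
χ = V − E + F = 77 − 154 + 77 = 0.
For a closed orientable surface χ = 2 − 2g, so g = (2 − (0))/2 = 1.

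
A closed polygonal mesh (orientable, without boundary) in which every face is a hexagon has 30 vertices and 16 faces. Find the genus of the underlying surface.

2

Every face is a hexagon, so 2E = 6·16 = 96, giving E = 48.
χ = V − E + F = 30 − 48 + 16 = -2.
For a closed orientable surface χ = 2 − 2g, so g = (2 − (-2))/2 = 2.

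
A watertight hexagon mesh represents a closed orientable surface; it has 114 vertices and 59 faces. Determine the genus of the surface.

Every face is a hexagon, so 2E = 6·59 = 354, giving E = 177.
χ = V − E + F = 114 − 177 + 59 = -4.
For a closed orientable surface χ = 2 − 2g, so g = (2 − (-4))/2 = 3.

3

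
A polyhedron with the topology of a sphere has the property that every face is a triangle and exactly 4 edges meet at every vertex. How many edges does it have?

12

Each face has 3 edges and each edge borders two faces, so 2E = 3F.
Each vertex has degree 4, so 4V = 2E and hence V = 3F/4.
Euler: V − E + F = 2 ⇒ (3F/4) − (3F/2) + F = 2.
Multiply by 8: (6 − 12 + 8)F = 16, i.e. 2F = 16.
So F = 8, E = 3·8/2 = 12, V = 3·8/4 = 6.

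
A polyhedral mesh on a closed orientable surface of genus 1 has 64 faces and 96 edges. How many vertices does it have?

For a closed orientable surface of genus 1, χ = 2 − 2·1 = 0.
V = 0 + E − F = 0 + 96 − 64 = 32.

32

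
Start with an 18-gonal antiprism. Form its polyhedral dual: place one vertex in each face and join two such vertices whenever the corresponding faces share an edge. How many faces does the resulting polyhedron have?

The base solid has V = 36, E = 72, F = 38.
The dual swaps V and F and preserves E: V′ = F = 38, E′ = E = 72, F′ = V = 36.

36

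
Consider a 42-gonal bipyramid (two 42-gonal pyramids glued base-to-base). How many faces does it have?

A bipyramid over an n-gon has 2n triangular faces and n + 2 vertices: V = 42 + 2 = 44, E = 3·42 = 126, F = 2·42 = 84.

84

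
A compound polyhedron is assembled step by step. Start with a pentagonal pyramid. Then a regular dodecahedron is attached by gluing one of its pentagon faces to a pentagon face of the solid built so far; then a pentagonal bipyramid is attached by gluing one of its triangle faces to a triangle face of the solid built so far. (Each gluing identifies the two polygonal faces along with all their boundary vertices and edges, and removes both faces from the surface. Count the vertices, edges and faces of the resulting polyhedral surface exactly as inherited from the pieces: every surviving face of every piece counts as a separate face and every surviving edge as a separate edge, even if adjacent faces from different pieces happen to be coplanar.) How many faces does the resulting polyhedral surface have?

24

A pentagonal pyramid: V=6, E=10, F=6.
Attach a regular dodecahedron (V=20, E=30, F=12) along a 5-gon: merge 5 vertices and 5 edges, delete both glued faces → V=21, E=35, F=16.
Attach a pentagonal bipyramid (V=7, E=15, F=10) along a 3-gon: merge 3 vertices and 3 edges, delete both glued faces → V=25, E=47, F=24.
Check: V − E + F = 25 − 47 + 24 = 2.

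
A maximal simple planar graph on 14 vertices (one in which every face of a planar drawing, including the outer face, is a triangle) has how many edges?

36

In a plane triangulation 3F = 2E and V − E + F = 2, so E = 3V − 6 = 3·14 − 6 = 36.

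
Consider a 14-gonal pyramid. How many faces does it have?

A pyramid on an n-gon base has one n-gon and n triangles: V = 14 + 1 = 15, E = 2·14 = 28, F = 14 + 1 = 15.
Check: V − E + F = 15 − 28 + 15 = 2.

15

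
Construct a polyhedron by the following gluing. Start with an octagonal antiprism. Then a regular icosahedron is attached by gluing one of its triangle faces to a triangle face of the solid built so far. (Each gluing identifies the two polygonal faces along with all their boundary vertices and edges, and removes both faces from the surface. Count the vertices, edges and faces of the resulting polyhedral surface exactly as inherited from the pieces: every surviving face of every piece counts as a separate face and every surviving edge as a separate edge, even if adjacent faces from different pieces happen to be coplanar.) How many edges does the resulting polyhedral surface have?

An octagonal antiprism: V=16, E=32, F=18.
Attach a regular icosahedron (V=12, E=30, F=20) along a 3-gon: merge 3 vertices and 3 edges, delete both glued faces → V=25, E=59, F=36.
Check: V − E + F = 25 − 59 + 36 = 2.

59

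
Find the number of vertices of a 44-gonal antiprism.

88

An antiprism on an n-gon has two n-gon caps and 2n triangles: V = 2·44 = 88, E = 4·44 = 176, F = 2·44 + 2 = 90.
Check: V − E + F = 88 − 176 + 90 = 2.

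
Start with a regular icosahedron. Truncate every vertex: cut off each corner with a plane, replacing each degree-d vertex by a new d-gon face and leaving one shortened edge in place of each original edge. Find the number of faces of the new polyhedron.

The base solid has V = 12, E = 30, F = 20.
Truncation replaces each original edge-end by a new vertex, so V′ = 2E = 60.
Each original edge survives, and each old vertex of degree d contributes d new edges; summing degrees gives Σd = 2E, so E′ = E + 2E = 3E = 90.
Each original face survives and each original vertex becomes one new face: F′ = F + V = 32.

32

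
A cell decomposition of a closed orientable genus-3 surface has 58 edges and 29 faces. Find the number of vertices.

For a closed orientable surface of genus 3, χ = 2 − 2·3 = -4.
V = -4 + E − F = -4 + 58 − 29 = 25.

25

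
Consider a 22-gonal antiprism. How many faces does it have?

An antiprism on an n-gon has two n-gon caps and 2n triangles: V = 2·22 = 44, E = 4·22 = 88, F = 2·22 + 2 = 46.

46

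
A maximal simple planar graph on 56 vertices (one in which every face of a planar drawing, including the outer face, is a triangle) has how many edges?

In a plane triangulation 3F = 2E and V − E + F = 2, so E = 3V − 6 = 3·56 − 6 = 162.

162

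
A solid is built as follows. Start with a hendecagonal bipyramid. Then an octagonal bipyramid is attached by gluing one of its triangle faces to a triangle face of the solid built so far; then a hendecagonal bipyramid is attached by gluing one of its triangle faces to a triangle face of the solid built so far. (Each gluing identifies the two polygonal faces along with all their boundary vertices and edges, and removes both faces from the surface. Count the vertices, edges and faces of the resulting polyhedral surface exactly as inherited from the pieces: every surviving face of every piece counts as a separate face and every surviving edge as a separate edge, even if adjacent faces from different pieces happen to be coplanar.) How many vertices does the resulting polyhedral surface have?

A hendecagonal bipyramid: V=13, E=33, F=22.
Attach an octagonal bipyramid (V=10, E=24, F=16) along a 3-gon: merge 3 vertices and 3 edges, delete both glued faces → V=20, E=54, F=36.
Attach a hendecagonal bipyramid (V=13, E=33, F=22) along a 3-gon: merge 3 vertices and 3 edges, delete both glued faces → V=30, E=84, F=56.
Check: V − E + F = 30 − 84 + 56 = 2.

30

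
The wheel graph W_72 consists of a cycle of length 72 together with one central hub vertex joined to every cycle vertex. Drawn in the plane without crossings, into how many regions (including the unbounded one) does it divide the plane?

73

W_72 has V = 72 + 1 = 73 vertices and E = 2·72 = 144 edges.
By Euler's formula F = 2 − V + E = 2 − 73 + 144 = 73.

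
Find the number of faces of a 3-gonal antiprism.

An antiprism on an n-gon has two n-gon caps and 2n triangles: V = 2·3 = 6, E = 4·3 = 12, F = 2·3 + 2 = 8.

8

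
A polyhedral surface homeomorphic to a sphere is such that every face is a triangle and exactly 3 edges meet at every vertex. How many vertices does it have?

4

Each face has 3 edges and each edge borders two faces, so 2E = 3F.
Each vertex has degree 3, so 3V = 2E and hence V = 3F/3.
Euler: V − E + F = 2 ⇒ (3F/3) − (3F/2) + F = 2.
Multiply by 6: (6 − 9 + 6)F = 12, i.e. 3F = 12.
So F = 4, E = 3·4/2 = 6, V = 3·4/3 = 4.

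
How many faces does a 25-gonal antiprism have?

An antiprism on an n-gon has two n-gon caps and 2n triangles: V = 2·25 = 50, E = 4·25 = 100, F = 2·25 + 2 = 52.
Check: V − E + F = 50 − 100 + 52 = 2.

52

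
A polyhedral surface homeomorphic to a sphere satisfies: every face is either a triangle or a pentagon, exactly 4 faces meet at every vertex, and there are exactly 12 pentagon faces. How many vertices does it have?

Let x be the number of triangles; then F = 12 + x.
Edge–face incidences: 2E = 5·12 + 3·x = 60 + 3x.
Every vertex has degree 4, so 4V = 2E.
Euler: V − E + F = 2 ⇒ (2E)/4 − E + (12 + x) = 2.
Multiply by 8: 2·(2E) − 4·(2E) + 8·(12 + x) = 16, i.e. 96 + 8x − 2·(60 + 3x) = 16.
Collecting terms: 2x − 24 = 16, so 2x = 40, so x = 20.
Then 2E = 60 + 3·20 = 120, so E = 60, V = 2E/4 = 30, F = 12 + 20 = 32.

30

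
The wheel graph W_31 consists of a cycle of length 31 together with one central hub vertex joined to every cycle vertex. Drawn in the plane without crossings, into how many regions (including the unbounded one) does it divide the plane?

32

W_31 has V = 31 + 1 = 32 vertices and E = 2·31 = 62 edges.
By Euler's formula F = 2 − V + E = 2 − 32 + 62 = 32.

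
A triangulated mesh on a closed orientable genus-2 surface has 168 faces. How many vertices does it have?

82

χ = 2 − 2·2 = -2, and every face is a triangle so 3F = 2E.
E = 3·168/2 = 252. Then V = -2 + E − F = -2 + 252 − 168 = 82.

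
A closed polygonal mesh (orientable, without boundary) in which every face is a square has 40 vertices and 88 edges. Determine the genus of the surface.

Every face is a square and each edge borders two faces, so 4F = 2·88, giving F = 44.
χ = V − E + F = 40 − 88 + 44 = -4.
For a closed orientable surface χ = 2 − 2g, so g = (2 − (-4))/2 = 3.

3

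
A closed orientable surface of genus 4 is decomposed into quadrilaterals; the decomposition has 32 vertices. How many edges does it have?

76

χ = 2 − 2·4 = -6, and every face is a square so 4F = 2E.
V − E + F = -6 with E = 4F/2 gives 32 − (4/2 − 1)·F = -6, so F = 38 and E = 76.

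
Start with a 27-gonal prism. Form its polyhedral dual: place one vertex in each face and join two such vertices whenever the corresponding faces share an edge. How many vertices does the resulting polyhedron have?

The base solid has V = 54, E = 81, F = 29.
The dual swaps V and F and preserves E: V′ = F = 29, E′ = E = 81, F′ = V = 54.

29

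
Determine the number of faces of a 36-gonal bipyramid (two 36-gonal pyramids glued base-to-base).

A bipyramid over an n-gon has 2n triangular faces and n + 2 vertices: V = 36 + 2 = 38, E = 3·36 = 108, F = 2·36 = 72.
Check: V − E + F = 38 − 108 + 72 = 2.

72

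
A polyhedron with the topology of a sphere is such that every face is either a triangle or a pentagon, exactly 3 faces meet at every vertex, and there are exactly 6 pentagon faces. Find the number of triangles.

Let x be the number of triangles; then F = 6 + x.
Edge–face incidences: 2E = 5·6 + 3·x = 30 + 3x.
Every vertex has degree 3, so 3V = 2E.
Euler: V − E + F = 2 ⇒ (2E)/3 − E + (6 + x) = 2.
Multiply by 6: 2·(2E) − 3·(2E) + 6·(6 + x) = 12, i.e. 36 + 6x − (30 + 3x) = 12.
Collecting terms: 3x + 6 = 12, so 3x = 6, so x = 2.
Then 2E = 30 + 3·2 = 36, so E = 18, V = 2E/3 = 12, F = 6 + 2 = 8.

2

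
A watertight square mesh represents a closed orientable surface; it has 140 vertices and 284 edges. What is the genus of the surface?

Every face is a square and each edge borders two faces, so 4F = 2·284, giving F = 142.
χ = V − E + F = 140 − 284 + 142 = -2.
For a closed orientable surface χ = 2 − 2g, so g = (2 − (-2))/2 = 2.

2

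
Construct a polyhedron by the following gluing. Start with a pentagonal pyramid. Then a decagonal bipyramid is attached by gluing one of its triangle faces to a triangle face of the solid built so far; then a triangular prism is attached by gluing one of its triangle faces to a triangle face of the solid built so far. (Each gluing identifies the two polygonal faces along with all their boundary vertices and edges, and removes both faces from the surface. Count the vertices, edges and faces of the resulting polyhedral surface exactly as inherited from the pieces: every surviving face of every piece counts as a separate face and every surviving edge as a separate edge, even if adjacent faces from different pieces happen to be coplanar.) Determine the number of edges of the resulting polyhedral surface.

43

A pentagonal pyramid: V=6, E=10, F=6.
Attach a decagonal bipyramid (V=12, E=30, F=20) along a 3-gon: merge 3 vertices and 3 edges, delete both glued faces → V=15, E=37, F=24.
Attach a triangular prism (V=6, E=9, F=5) along a 3-gon: merge 3 vertices and 3 edges, delete both glued faces → V=18, E=43, F=27.
Check: V − E + F = 18 − 43 + 27 = 2.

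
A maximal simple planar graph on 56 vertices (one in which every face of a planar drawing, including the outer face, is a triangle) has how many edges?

162

In a plane triangulation 3F = 2E and V − E + F = 2, so E = 3V − 6 = 3·56 − 6 = 162.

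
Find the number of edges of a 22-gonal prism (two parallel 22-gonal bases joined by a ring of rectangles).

A prism on an n-gon has two n-gon bases and n rectangular sides: V = 2·22 = 44, E = 3·22 = 66, F = 22 + 2 = 24.
Check: V − E + F = 44 − 66 + 24 = 2.

66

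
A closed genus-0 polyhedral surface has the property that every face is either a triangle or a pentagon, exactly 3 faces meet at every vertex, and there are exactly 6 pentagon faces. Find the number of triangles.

2

Let x be the number of triangles; then F = 6 + x.
Edge–face incidences: 2E = 5·6 + 3·x = 30 + 3x.
Every vertex has degree 3, so 3V = 2E.
Euler: V − E + F = 2 ⇒ (2E)/3 − E + (6 + x) = 2.
Multiply by 6: 2·(2E) − 3·(2E) + 6·(6 + x) = 12, i.e. 36 + 6x − (30 + 3x) = 12.
Collecting terms: 3x + 6 = 12, so 3x = 6, so x = 2.
Then 2E = 30 + 3·2 = 36, so E = 18, V = 2E/3 = 12, F = 6 + 2 = 8.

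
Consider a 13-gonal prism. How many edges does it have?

39

A prism on an n-gon has two n-gon bases and n rectangular sides: V = 2·13 = 26, E = 3·13 = 39, F = 13 + 2 = 15.
Check: V − E + F = 26 − 39 + 15 = 2.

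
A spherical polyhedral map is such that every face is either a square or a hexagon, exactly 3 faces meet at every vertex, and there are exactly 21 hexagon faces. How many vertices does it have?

50

Let x be the number of squares; then F = 21 + x.
Edge–face incidences: 2E = 6·21 + 4·x = 126 + 4x.
Every vertex has degree 3, so 3V = 2E.
Euler: V − E + F = 2 ⇒ (2E)/3 − E + (21 + x) = 2.
Multiply by 6: 2·(2E) − 3·(2E) + 6·(21 + x) = 12, i.e. 126 + 6x − (126 + 4x) = 12.
Collecting terms: 2x = 12, so x = 6.
Then 2E = 126 + 4·6 = 150, so E = 75, V = 2E/3 = 50, F = 21 + 6 = 27.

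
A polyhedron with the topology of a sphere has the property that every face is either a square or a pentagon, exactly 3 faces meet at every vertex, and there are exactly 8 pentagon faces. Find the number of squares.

Let x be the number of squares; then F = 8 + x.
Edge–face incidences: 2E = 5·8 + 4·x = 40 + 4x.
Every vertex has degree 3, so 3V = 2E.
Euler: V − E + F = 2 ⇒ (2E)/3 − E + (8 + x) = 2.
Multiply by 6: 2·(2E) − 3·(2E) + 6·(8 + x) = 12, i.e. 48 + 6x − (40 + 4x) = 12.
Collecting terms: 2x + 8 = 12, so 2x = 4, so x = 2.
Then 2E = 40 + 4·2 = 48, so E = 24, V = 2E/3 = 16, F = 8 + 2 = 10.

2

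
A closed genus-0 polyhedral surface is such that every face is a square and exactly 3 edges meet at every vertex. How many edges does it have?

12

Each face has 4 edges and each edge borders two faces, so 2E = 4F.
Each vertex has degree 3, so 3V = 2E and hence V = 4F/3.
Euler: V − E + F = 2 ⇒ (4F/3) − (4F/2) + F = 2.
Multiply by 6: (8 − 12 + 6)F = 12, i.e. 2F = 12.
So F = 6, E = 4·6/2 = 12, V = 4·6/3 = 8.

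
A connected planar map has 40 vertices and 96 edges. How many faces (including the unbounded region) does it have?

58

Euler's formula for a connected plane graph: V − E + F = 2, so F = 2 − 40 + 96 = 58.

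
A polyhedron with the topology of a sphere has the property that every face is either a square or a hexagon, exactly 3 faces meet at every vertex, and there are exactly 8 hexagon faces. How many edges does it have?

36

Let x be the number of squares; then F = 8 + x.
Edge–face incidences: 2E = 6·8 + 4·x = 48 + 4x.
Every vertex has degree 3, so 3V = 2E.
Euler: V − E + F = 2 ⇒ (2E)/3 − E + (8 + x) = 2.
Multiply by 6: 2·(2E) − 3·(2E) + 6·(8 + x) = 12, i.e. 48 + 6x − (48 + 4x) = 12.
Collecting terms: 2x = 12, so x = 6.
Then 2E = 48 + 4·6 = 72, so E = 36, V = 2E/3 = 24, F = 8 + 6 = 14.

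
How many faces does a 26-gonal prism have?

28

A prism on an n-gon has two n-gon bases and n rectangular sides: V = 2·26 = 52, E = 3·26 = 78, F = 26 + 2 = 28.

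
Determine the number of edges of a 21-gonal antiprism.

An antiprism on an n-gon has two n-gon caps and 2n triangles: V = 2·21 = 42, E = 4·21 = 84, F = 2·21 + 2 = 44.
Check: V − E + F = 42 − 84 + 44 = 2.

84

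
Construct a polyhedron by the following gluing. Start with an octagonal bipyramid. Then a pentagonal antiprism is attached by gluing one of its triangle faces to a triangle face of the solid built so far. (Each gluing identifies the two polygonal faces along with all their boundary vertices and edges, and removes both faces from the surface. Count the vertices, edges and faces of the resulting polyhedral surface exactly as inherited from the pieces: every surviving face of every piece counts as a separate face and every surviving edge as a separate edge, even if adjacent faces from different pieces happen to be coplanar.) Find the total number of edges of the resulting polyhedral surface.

41

An octagonal bipyramid: V=10, E=24, F=16.
Attach a pentagonal antiprism (V=10, E=20, F=12) along a 3-gon: merge 3 vertices and 3 edges, delete both glued faces → V=17, E=41, F=26.
Check: V − E + F = 17 − 41 + 26 = 2.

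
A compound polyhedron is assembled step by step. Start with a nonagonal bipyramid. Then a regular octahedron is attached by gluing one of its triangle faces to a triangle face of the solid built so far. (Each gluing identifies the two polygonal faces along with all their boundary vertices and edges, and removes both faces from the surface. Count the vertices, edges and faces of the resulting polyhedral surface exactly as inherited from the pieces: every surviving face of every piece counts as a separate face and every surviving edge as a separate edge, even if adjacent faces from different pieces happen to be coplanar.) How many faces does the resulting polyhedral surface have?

A nonagonal bipyramid: V=11, E=27, F=18.
Attach a regular octahedron (V=6, E=12, F=8) along a 3-gon: merge 3 vertices and 3 edges, delete both glued faces → V=14, E=36, F=24.
Check: V − E + F = 14 − 36 + 24 = 2.

24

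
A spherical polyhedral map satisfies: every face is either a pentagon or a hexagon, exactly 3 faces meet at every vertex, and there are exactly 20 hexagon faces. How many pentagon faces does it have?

12

Let x be the number of pentagons; then F = 20 + x.
Edge–face incidences: 2E = 6·20 + 5·x = 120 + 5x.
Every vertex has degree 3, so 3V = 2E.
Euler: V − E + F = 2 ⇒ (2E)/3 − E + (20 + x) = 2.
Multiply by 6: 2·(2E) − 3·(2E) + 6·(20 + x) = 12, i.e. 120 + 6x − (120 + 5x) = 12.
Collecting terms: x = 12.
Then 2E = 120 + 5·12 = 180, so E = 90, V = 2E/3 = 60, F = 20 + 12 = 32.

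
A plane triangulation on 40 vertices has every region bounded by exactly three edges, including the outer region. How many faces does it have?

In a plane triangulation 3F = 2E and V − E + F = 2, so F = 2V − 4 = 2·40 − 4 = 76.

76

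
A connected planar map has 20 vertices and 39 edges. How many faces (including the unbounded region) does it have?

Euler's formula for a connected plane graph: V − E + F = 2, so F = 2 − 20 + 39 = 21.

21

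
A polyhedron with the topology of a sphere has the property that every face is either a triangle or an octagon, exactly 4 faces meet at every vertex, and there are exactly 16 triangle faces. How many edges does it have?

Let x be the number of octagons; then F = 16 + x.
Edge–face incidences: 2E = 3·16 + 8·x = 48 + 8x.
Every vertex has degree 4, so 4V = 2E.
Euler: V − E + F = 2 ⇒ (2E)/4 − E + (16 + x) = 2.
Multiply by 8: 2·(2E) − 4·(2E) + 8·(16 + x) = 16, i.e. 128 + 8x − 2·(48 + 8x) = 16.
Collecting terms: −8x + 32 = 16, so −8x = −16, so x = 2.
Then 2E = 48 + 8·2 = 64, so E = 32, V = 2E/4 = 16, F = 16 + 2 = 18.

32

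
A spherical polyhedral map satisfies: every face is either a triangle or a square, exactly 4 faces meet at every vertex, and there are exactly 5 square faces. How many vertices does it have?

Let x be the number of triangles; then F = 5 + x.
Edge–face incidences: 2E = 4·5 + 3·x = 20 + 3x.
Every vertex has degree 4, so 4V = 2E.
Euler: V − E + F = 2 ⇒ (2E)/4 − E + (5 + x) = 2.
Multiply by 8: 2·(2E) − 4·(2E) + 8·(5 + x) = 16, i.e. 40 + 8x − 2·(20 + 3x) = 16.
Collecting terms: 2x = 16, so x = 8.
Then 2E = 20 + 3·8 = 44, so E = 22, V = 2E/4 = 11, F = 5 + 8 = 13.

11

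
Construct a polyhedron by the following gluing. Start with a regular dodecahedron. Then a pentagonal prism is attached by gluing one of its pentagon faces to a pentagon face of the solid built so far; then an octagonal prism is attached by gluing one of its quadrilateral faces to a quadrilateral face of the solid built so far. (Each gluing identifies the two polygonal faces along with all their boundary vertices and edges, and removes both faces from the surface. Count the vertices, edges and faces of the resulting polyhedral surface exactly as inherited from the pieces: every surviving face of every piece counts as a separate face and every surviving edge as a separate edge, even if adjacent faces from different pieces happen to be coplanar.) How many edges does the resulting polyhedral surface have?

A regular dodecahedron: V=20, E=30, F=12.
Attach a pentagonal prism (V=10, E=15, F=7) along a 5-gon: merge 5 vertices and 5 edges, delete both glued faces → V=25, E=40, F=17.
Attach an octagonal prism (V=16, E=24, F=10) along a 4-gon: merge 4 vertices and 4 edges, delete both glued faces → V=37, E=60, F=25.
Check: V − E + F = 37 − 60 + 25 = 2.

60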